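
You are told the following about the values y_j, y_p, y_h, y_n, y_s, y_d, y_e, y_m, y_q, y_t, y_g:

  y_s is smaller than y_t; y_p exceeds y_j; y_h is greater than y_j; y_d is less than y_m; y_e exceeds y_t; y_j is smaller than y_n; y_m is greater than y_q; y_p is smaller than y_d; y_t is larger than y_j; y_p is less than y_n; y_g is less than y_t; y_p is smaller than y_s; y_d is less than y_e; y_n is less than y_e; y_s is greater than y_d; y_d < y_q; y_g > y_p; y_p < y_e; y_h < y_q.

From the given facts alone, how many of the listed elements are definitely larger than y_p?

8

Directly above y_p: y_g, y_d, y_s, y_n, y_e.
One step further: y_t, y_q, y_m (8 so far).
Nothing else is reachable above y_p; 8 in all.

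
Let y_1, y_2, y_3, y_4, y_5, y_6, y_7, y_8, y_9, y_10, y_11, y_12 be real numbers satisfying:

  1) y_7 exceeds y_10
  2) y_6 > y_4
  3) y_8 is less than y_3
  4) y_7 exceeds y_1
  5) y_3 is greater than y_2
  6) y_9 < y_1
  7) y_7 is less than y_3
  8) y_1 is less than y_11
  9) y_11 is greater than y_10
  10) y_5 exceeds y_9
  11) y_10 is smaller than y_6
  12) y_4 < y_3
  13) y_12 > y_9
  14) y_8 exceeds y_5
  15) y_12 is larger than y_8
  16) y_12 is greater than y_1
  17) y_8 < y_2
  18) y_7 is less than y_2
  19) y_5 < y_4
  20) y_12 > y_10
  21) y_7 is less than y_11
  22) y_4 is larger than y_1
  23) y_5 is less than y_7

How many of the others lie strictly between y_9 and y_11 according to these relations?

Chaining upward from y_9 reaches: y_1, y_5, y_8, y_7, y_4, y_2, y_12, y_6, y_3.
Chaining downward from y_11 reaches: y_10, y_1, y_5, y_7.
Strictly between y_9 and y_11 are those in both lists: y_1, y_5, y_7 — 3 elements.

3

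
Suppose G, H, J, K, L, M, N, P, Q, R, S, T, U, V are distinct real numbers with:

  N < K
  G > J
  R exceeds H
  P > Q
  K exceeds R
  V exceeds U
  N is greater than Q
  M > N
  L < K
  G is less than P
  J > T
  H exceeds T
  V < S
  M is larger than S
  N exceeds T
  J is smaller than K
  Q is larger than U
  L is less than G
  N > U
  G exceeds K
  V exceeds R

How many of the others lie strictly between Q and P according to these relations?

The relations place Q below P. An element lies strictly between them when it is forced above Q and also forced below P.
Above Q: {N, M, K, G}. Below P: {T, U, L, H, R, N, J, K, G}.
Intersection: {N, K, G} — 3.

3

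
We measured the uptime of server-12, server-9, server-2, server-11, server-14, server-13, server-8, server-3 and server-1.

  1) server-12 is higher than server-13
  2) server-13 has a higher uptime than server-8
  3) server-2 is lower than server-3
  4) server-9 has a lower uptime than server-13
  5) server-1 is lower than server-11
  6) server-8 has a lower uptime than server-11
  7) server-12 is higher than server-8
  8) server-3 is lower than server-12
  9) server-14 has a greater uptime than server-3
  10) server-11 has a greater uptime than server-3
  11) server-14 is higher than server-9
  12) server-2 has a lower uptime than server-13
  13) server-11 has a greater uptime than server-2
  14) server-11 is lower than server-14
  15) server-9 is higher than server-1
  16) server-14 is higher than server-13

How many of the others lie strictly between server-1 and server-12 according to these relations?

Chaining upward from server-1 reaches: server-9, server-11, server-13, server-14.
Chaining downward from server-12 reaches: server-2, server-8, server-9, server-3, server-13.
Strictly between server-1 and server-12 are those in both lists: server-9, server-13 — 2 elements.

2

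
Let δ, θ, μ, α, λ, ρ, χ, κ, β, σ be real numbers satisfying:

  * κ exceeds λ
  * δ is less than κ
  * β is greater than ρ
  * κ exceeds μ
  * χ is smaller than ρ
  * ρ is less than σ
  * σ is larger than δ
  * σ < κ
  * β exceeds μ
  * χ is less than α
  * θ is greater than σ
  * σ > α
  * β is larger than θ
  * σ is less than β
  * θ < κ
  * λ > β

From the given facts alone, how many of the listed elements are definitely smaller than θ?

5

From θ the given relations immediately reach σ.
From those, δ, α, ρ — 4 in total.
From those, χ — 5 in total.
Nothing else is reachable below θ; 5 in all.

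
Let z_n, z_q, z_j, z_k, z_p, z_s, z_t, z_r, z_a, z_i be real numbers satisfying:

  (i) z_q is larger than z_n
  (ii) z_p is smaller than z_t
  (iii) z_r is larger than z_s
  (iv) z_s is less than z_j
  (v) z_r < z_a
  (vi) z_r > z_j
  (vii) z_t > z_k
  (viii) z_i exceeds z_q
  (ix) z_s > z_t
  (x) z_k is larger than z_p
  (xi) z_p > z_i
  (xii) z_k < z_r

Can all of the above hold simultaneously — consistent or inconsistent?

The single ordering z_n < z_q < z_i < z_p < z_k < z_t < z_s < z_j < z_r < z_a satisfies every listed relation, so no contradiction arises.

consistent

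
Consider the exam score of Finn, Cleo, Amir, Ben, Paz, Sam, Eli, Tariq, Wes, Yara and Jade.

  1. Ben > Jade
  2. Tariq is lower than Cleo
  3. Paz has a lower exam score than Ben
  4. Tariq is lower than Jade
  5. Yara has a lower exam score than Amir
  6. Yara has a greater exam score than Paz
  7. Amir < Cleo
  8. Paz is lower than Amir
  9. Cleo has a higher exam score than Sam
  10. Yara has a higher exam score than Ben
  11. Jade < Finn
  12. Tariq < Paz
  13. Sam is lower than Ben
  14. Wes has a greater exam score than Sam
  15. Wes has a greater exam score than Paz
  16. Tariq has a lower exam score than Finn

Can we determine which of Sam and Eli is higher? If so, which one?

undetermined

Following every chain through Sam: above Sam we get Ben, Wes, Yara, Amir, Cleo.
Eli is not reached, and no chain runs the other way from Eli to Sam.
So the given relations leave the order of Sam and Eli undetermined.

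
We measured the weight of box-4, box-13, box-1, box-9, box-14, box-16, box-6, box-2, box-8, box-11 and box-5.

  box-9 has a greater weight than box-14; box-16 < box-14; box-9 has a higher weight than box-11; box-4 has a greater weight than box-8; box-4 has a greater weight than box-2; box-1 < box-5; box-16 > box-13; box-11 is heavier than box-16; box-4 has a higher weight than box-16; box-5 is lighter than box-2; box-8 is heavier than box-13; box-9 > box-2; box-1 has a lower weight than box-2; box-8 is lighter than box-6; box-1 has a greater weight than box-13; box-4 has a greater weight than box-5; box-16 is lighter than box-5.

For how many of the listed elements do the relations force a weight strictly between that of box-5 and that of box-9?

1

Chaining upward from box-5 reaches: box-2, box-4.
Chaining downward from box-9 reaches: box-13, box-16, box-1, box-11, box-14, box-2.
Strictly between box-5 and box-9 are those in both lists: box-2 — 1 element.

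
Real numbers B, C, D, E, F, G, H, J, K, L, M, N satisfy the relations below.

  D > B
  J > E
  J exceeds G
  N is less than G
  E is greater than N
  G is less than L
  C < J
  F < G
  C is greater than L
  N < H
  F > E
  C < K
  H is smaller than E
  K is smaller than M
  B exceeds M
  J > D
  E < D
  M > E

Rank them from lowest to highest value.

N < H < E < F < G < L < C < K < M < B < D < J

Each adjacent pair is fixed by a given relation: N < H; H < E; E < F; F < G; G < L; L < C; C < K; K < M; M < B; B < D; D < J. Chaining them end to end gives the full order.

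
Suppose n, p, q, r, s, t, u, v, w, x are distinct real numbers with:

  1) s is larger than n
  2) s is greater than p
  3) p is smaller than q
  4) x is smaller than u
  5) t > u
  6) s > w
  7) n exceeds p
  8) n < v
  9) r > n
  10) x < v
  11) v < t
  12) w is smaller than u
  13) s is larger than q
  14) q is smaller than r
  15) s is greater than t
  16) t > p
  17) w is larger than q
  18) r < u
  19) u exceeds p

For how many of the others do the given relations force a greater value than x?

4

The elements the relations force above x are v, u, t, s — no chain reaches any other.
That is 4.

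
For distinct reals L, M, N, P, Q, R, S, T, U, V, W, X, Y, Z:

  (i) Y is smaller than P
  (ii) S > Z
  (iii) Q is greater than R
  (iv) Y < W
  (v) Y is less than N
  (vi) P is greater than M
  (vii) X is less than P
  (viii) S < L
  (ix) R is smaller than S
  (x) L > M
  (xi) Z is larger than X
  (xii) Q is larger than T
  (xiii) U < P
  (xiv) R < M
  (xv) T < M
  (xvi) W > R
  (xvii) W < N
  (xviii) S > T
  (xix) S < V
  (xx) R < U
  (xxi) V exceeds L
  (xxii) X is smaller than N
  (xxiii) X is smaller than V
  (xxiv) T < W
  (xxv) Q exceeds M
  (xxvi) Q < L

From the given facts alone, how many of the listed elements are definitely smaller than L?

7

From L the given relations immediately reach M, Q, S.
From those, R, T, Z — 6 in total.
From those, X — 7 in total.
Nothing else is reachable below L; 7 in all.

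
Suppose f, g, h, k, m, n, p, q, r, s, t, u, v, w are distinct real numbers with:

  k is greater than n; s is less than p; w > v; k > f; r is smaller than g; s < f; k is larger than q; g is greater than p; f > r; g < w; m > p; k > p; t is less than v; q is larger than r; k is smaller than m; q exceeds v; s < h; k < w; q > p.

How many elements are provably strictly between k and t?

2

The relations place t below k. An element lies strictly between them when it is forced above t and also forced below k.
Above t: {v, q, m, w}. Below k: {r, n, v, s, f, p, q}.
Intersection: {v, q} — 2.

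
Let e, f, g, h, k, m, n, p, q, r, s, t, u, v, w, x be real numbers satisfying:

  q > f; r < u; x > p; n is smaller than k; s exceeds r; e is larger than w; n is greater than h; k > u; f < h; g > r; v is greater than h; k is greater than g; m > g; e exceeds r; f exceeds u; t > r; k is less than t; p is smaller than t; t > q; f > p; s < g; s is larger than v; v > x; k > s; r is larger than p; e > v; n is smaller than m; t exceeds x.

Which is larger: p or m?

m

p < r < u < f < h < v < s < g < m, by transitivity through r, u, f, h, v, s, g.
So p < m; m is the larger of the two.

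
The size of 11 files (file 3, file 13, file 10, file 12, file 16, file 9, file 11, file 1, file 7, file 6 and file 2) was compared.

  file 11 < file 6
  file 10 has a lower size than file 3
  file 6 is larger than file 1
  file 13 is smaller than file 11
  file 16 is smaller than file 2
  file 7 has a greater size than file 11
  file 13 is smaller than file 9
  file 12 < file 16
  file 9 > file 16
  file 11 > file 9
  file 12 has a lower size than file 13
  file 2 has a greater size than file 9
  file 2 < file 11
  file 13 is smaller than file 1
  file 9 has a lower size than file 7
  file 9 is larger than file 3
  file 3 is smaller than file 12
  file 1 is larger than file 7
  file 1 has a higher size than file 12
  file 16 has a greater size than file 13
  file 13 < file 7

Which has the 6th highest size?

file 9

The consecutive relations fix a unique order: file 10 < file 3 < file 12 < file 13 < file 16 < file 9 < file 2 < file 11 < file 7 < file 1 < file 6.
The 6th largest is file 9.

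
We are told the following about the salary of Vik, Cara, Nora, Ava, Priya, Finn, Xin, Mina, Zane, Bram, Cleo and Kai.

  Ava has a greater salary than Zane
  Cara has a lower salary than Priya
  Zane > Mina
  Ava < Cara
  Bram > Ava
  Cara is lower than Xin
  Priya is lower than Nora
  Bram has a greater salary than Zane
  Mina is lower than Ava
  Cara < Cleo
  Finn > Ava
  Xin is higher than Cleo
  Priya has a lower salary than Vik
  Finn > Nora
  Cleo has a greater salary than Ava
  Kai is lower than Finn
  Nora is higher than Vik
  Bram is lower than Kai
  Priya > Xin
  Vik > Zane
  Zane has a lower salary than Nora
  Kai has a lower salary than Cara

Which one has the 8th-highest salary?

The consecutive relations fix a unique order: Mina < Zane < Ava < Bram < Kai < Cara < Cleo < Xin < Priya < Vik < Nora < Finn.
The 8th largest is Kai.

Kai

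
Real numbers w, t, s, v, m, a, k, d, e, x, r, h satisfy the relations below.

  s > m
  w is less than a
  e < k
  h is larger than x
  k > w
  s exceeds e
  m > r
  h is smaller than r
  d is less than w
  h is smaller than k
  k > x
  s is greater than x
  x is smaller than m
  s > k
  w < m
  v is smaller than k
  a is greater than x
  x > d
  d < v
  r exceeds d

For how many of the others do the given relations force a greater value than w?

From w the given relations immediately reach m, k, a.
From those, s — 4 in total.
Nothing else is reachable above w; 4 in all.

4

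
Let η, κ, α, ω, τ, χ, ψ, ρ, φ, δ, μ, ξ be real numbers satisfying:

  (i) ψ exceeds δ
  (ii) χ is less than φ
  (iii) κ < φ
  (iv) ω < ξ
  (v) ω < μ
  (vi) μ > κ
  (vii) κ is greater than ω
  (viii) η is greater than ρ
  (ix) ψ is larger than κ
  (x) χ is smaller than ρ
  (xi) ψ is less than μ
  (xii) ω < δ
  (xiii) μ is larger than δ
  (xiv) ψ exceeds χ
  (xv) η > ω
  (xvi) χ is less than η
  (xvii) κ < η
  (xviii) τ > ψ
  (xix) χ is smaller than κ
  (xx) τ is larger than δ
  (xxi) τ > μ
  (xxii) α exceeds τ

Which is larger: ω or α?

Chaining the given relations: ω < κ < ψ < μ < τ < α.
So ω < α; α is the larger of the two.

α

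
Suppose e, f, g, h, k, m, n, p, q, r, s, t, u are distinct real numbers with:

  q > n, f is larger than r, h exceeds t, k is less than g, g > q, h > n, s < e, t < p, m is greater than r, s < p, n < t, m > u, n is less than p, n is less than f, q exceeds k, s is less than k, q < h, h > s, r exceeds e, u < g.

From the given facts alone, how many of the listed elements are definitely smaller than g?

Directly below g: u, k, q.
One step further: s, n (5 so far).
Nothing else is reachable below g; 5 in all.

5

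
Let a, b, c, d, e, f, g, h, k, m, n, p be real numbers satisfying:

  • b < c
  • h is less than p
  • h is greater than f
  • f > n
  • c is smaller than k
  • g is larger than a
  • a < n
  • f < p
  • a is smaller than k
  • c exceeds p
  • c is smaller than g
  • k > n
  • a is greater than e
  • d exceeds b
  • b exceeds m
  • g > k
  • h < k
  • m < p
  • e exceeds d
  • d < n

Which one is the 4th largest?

p

The consecutive relations fix a unique order: m < b < d < e < a < n < f < h < p < c < k < g.
Counting 4 from the largest end gives p.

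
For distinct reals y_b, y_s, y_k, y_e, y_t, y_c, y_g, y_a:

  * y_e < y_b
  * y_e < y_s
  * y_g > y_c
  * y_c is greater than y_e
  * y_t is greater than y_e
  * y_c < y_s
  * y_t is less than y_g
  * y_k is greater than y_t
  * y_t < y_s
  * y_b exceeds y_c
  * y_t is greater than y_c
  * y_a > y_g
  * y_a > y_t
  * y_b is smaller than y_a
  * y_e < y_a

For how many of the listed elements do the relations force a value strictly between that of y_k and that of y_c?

1

Chaining upward from y_c reaches: y_t, y_g, y_b, y_s, y_a.
Chaining downward from y_k reaches: y_e, y_t.
Strictly between y_c and y_k are those in both lists: y_t — 1 element.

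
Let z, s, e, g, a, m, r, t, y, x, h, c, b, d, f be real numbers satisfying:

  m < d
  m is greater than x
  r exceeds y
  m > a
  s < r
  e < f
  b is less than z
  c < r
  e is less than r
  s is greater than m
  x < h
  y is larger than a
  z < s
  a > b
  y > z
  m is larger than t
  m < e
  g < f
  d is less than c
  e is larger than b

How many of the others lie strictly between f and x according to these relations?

2

Chaining upward from x reaches: m, e, d, c, s, r, h.
Chaining downward from f reaches: t, g, b, a, m, e.
Strictly between x and f are those in both lists: m, e — 2 elements.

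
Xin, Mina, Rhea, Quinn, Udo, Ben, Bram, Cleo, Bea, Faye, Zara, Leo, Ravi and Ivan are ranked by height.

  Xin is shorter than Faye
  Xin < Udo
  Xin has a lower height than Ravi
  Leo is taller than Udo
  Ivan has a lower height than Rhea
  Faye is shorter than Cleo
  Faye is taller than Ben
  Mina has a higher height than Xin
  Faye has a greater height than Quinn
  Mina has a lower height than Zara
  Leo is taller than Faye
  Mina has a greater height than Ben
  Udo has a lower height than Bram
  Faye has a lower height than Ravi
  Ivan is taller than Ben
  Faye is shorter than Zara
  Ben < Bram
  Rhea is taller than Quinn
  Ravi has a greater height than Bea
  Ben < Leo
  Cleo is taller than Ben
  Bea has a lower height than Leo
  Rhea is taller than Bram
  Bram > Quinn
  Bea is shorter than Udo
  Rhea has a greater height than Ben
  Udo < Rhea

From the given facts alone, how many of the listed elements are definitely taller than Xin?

9

The elements the relations force above Xin are Udo, Bram, Faye, Mina, Ravi, Cleo, Zara, Leo, Rhea — no chain reaches any other.
That is 9.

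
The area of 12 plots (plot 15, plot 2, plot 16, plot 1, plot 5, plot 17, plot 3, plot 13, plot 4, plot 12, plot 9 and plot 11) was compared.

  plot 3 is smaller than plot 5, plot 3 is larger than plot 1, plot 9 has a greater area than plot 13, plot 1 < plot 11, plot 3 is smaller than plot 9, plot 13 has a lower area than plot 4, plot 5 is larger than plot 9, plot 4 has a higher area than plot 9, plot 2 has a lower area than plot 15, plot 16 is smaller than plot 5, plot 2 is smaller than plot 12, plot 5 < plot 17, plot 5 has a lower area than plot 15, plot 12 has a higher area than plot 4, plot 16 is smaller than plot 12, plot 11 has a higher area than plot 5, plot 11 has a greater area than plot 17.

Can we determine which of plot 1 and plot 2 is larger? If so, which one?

Following every chain through plot 1: above plot 1 we get plot 3, plot 9, plot 4, plot 5, plot 17, plot 11, plot 12, plot 15.
plot 2 is not reached, and no chain runs the other way from plot 2 to plot 1.
So the given relations leave the order of plot 1 and plot 2 undetermined.

undetermined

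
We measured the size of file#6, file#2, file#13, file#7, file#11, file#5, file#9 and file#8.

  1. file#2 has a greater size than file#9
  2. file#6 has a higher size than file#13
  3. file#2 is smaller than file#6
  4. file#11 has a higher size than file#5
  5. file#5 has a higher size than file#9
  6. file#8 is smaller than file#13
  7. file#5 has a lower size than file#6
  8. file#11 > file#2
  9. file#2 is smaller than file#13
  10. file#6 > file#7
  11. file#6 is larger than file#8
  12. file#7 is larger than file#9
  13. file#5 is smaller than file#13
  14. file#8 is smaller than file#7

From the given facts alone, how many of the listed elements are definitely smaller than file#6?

6

Directly below file#6: file#8, file#2, file#7, file#5, file#13.
One step further: file#9 (6 so far).
No other element is forced below file#6 by the given relations, so the count is 6.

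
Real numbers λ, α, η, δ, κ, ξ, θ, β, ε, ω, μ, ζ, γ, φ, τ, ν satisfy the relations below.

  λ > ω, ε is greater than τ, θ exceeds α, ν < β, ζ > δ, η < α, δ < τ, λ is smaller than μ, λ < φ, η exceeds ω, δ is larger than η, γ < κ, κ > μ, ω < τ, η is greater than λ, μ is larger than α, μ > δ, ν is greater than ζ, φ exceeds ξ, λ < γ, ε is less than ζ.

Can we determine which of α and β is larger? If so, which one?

undetermined

Following every chain through α: above α we get θ, μ, κ; below α we get ω, λ, η.
β is not reached, and no chain runs the other way from β to α.
So the given relations leave the order of α and β undetermined.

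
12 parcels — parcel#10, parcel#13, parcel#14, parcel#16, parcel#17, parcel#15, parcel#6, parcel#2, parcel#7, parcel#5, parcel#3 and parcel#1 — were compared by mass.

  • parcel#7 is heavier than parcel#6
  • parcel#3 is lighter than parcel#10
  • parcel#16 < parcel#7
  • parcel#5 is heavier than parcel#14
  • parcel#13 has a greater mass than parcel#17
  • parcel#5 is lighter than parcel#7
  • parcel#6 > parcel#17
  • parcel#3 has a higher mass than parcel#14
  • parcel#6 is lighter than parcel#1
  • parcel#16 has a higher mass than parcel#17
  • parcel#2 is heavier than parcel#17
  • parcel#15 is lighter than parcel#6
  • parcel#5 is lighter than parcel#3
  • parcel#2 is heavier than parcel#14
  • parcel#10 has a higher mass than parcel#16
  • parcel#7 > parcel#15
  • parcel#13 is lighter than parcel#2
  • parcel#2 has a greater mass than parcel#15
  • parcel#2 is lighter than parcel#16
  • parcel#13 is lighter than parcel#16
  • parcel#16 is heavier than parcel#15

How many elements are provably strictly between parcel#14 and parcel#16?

1

Chaining upward from parcel#14 reaches: parcel#5, parcel#2, parcel#3, parcel#10, parcel#7.
Chaining downward from parcel#16 reaches: parcel#17, parcel#15, parcel#13, parcel#2.
Strictly between parcel#14 and parcel#16 are those in both lists: parcel#2 — 1 element.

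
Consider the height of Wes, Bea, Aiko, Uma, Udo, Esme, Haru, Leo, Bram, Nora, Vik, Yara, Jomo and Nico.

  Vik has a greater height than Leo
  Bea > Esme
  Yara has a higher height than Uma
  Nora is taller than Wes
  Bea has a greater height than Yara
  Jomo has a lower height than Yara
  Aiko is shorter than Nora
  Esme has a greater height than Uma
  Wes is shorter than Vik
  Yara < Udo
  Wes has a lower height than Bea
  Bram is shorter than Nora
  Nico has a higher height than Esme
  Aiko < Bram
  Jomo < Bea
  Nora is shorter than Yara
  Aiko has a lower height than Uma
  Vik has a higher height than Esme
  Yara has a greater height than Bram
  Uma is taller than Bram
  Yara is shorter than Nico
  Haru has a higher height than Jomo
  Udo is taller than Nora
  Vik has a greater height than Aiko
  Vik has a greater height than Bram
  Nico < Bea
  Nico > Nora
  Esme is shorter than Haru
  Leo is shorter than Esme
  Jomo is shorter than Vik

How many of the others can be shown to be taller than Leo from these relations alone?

Directly above Leo: Esme, Vik.
One step further: Haru, Nico, Bea (5 so far).
Nothing else is reachable above Leo; 5 in all.

5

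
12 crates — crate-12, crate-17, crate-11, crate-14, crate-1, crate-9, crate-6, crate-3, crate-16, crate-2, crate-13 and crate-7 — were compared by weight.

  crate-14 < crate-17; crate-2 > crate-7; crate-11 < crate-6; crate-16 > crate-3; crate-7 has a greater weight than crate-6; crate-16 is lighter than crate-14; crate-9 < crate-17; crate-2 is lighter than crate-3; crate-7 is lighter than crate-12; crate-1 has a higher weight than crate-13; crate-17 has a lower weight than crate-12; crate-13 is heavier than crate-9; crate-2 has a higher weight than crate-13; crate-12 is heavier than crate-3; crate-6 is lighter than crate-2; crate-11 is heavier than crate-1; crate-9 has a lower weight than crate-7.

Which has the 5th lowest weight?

The consecutive relations fix a unique order: crate-9 < crate-13 < crate-1 < crate-11 < crate-6 < crate-7 < crate-2 < crate-3 < crate-16 < crate-14 < crate-17 < crate-12.
Counting 5 from the smallest end gives crate-6.

crate-6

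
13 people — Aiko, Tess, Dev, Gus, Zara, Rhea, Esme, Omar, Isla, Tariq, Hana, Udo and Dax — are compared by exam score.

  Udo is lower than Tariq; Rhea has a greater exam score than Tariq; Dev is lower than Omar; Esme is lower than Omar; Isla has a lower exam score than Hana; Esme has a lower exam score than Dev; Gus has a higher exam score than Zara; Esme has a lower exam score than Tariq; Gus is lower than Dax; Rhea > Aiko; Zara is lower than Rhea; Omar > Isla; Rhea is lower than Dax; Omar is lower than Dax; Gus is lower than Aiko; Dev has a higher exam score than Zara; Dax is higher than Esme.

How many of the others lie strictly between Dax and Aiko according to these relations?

1

Chaining upward from Aiko reaches: Rhea.
Chaining downward from Dax reaches: Udo, Zara, Esme, Gus, Dev, Tariq, Isla, Rhea, Omar.
Strictly between Aiko and Dax are those in both lists: Rhea — 1 element.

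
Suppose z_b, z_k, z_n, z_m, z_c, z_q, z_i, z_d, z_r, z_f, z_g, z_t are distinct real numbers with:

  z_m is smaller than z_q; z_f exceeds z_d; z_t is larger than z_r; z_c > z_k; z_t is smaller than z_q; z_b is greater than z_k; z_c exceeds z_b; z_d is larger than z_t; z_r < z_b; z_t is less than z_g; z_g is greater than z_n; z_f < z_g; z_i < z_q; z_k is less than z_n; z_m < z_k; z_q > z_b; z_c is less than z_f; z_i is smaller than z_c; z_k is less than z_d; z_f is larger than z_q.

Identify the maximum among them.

Chaining downward from z_g: directly below it, z_t, z_n, z_f; then z_r, z_k, z_d, z_c, z_q; then z_i, z_m, z_b.
That covers every other element, and nothing is given above z_g, so z_g is the maximum.

z_g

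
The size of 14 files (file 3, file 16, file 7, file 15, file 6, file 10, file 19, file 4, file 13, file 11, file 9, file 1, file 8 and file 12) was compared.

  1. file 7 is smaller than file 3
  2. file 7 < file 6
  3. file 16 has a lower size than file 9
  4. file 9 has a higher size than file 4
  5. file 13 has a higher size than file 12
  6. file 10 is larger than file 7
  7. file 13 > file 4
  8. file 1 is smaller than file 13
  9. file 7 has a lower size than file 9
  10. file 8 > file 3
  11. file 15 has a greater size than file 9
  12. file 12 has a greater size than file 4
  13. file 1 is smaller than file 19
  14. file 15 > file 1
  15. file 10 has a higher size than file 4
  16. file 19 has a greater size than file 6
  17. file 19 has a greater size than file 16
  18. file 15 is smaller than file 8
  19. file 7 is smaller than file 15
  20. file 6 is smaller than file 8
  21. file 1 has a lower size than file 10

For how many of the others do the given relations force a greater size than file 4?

The elements the relations force above file 4 are file 12, file 9, file 10, file 15, file 13, file 8 — no chain reaches any other.
That is 6.

6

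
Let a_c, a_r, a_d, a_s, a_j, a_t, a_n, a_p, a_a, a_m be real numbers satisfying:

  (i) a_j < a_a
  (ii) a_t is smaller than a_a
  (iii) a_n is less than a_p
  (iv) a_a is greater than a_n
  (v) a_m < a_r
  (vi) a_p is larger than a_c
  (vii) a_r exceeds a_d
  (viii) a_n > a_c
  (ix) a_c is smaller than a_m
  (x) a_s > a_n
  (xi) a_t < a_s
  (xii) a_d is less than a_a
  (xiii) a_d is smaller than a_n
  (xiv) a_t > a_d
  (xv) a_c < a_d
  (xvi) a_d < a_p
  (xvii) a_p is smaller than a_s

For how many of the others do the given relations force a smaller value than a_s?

5

Directly below a_s: a_t, a_n, a_p.
One step further: a_c, a_d (5 so far).
No other element is forced below a_s by the given relations, so the count is 5.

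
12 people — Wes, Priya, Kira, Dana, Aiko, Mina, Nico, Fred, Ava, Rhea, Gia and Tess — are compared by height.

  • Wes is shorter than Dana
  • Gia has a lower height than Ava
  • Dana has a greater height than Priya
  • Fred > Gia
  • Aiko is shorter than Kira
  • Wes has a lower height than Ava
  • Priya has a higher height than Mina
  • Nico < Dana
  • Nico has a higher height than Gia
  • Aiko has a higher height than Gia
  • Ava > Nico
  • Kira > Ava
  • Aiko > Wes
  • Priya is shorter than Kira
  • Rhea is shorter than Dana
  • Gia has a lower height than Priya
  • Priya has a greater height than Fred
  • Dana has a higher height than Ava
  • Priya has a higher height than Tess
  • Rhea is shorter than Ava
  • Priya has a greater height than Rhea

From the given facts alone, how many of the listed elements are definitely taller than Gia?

From Gia the given relations immediately reach Nico, Fred, Aiko, Ava, Priya.
From those, Dana, Kira — 7 in total.
Nothing else is reachable above Gia; 7 in all.

7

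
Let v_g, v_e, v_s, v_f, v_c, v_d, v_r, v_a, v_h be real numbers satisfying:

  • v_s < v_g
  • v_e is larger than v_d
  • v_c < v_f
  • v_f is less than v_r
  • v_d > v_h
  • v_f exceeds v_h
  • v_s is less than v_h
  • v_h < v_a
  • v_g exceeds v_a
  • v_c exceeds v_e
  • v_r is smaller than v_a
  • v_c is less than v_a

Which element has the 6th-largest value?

Piecing the relations together gives one ordering: v_s < v_h < v_d < v_e < v_c < v_f < v_r < v_a < v_g.
The 6th largest is v_e.

v_e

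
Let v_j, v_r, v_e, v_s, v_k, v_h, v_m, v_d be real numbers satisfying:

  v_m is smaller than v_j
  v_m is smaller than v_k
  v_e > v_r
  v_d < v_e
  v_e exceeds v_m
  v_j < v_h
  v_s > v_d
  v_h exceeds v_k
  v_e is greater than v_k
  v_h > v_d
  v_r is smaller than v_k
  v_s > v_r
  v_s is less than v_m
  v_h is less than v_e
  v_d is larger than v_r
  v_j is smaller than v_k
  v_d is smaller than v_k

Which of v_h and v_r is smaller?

v_r

Link the given pairs in sequence: v_r < v_d; v_d < v_s; v_s < v_m; v_m < v_j; v_j < v_k; v_k < v_h.
Chaining these gives v_r < v_d < v_s < v_m < v_j < v_k < v_h.
So v_r < v_h; v_r is the smaller of the two.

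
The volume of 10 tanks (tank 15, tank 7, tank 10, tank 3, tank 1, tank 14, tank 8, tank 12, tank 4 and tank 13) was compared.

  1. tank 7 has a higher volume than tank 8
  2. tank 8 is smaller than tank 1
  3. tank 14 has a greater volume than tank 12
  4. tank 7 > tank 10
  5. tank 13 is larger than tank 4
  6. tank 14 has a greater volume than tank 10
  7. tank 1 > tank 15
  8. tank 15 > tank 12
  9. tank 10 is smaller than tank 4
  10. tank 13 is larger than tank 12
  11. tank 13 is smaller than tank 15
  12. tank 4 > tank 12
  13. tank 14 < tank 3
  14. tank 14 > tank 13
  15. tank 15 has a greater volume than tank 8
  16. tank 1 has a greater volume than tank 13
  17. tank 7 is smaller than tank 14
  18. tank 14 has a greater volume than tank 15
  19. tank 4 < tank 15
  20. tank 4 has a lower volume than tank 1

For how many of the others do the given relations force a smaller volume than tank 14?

7

The elements the relations force below tank 14 are tank 10, tank 8, tank 12, tank 4, tank 7, tank 13, tank 15 — no chain reaches any other.
That is 7.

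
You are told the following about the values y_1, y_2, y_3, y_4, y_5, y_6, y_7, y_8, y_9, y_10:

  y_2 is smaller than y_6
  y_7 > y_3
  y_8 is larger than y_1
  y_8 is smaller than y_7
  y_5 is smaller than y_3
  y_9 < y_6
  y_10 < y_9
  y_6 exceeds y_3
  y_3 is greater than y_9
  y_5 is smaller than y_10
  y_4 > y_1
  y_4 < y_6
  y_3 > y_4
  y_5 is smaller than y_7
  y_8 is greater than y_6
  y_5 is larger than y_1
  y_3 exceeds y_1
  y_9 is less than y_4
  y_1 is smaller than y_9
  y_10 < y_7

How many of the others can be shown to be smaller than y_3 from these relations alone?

From y_3 the given relations immediately reach y_1, y_5, y_9, y_4.
From those, y_10 — 5 in total.
No other element is forced below y_3 by the given relations, so the count is 5.

5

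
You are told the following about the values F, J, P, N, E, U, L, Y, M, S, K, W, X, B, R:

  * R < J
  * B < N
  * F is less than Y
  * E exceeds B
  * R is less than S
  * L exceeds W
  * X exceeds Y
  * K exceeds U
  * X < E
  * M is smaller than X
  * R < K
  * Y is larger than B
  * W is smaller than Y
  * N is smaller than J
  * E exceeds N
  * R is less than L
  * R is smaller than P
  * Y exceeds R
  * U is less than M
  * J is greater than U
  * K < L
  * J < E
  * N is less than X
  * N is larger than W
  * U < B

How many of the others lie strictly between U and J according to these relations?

Chaining upward from U reaches: B, N, M, K, Y, L, X, E.
Chaining downward from J reaches: R, B, W, N.
Strictly between U and J are those in both lists: B, N — 2 elements.

2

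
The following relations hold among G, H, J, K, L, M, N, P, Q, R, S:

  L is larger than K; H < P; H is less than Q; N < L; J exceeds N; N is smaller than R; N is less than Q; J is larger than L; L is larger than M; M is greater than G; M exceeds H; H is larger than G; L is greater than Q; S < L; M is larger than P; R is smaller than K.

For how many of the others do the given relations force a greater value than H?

5

From H the given relations immediately reach P, Q, M.
From those, L — 4 in total.
From those, J — 5 in total.
Nothing else is reachable above H; 5 in all.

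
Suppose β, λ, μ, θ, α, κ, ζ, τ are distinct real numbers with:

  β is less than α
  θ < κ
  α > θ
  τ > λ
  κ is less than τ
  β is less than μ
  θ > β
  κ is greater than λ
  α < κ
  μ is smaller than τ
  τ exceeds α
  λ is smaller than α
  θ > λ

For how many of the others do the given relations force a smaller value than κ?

Directly below κ: λ, θ, α.
One step further: β (4 so far).
No other element is forced below κ by the given relations, so the count is 4.

4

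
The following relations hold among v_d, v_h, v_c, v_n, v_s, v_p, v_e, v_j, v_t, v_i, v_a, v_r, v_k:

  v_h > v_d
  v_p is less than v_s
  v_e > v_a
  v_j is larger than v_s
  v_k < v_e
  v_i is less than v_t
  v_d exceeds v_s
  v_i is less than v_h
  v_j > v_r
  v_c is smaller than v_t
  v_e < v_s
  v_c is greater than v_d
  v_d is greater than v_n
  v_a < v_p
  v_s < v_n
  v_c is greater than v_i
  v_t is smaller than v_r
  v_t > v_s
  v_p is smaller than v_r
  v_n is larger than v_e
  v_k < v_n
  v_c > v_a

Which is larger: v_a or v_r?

v_r

v_a < v_p < v_s < v_n < v_d < v_c < v_t < v_r, by transitivity through v_p, v_s, v_n, v_d, v_c, v_t.
So v_a < v_r; v_r is the larger of the two.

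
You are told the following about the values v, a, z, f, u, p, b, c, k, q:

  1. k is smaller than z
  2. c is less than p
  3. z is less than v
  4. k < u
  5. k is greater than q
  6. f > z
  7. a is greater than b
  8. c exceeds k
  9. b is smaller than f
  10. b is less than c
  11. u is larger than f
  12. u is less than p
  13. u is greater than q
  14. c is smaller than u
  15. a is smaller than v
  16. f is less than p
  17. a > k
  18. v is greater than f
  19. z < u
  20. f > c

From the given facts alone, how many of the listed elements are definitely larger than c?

From c the given relations immediately reach f, u, p.
From those, v — 4 in total.
Nothing else is reachable above c; 4 in all.

4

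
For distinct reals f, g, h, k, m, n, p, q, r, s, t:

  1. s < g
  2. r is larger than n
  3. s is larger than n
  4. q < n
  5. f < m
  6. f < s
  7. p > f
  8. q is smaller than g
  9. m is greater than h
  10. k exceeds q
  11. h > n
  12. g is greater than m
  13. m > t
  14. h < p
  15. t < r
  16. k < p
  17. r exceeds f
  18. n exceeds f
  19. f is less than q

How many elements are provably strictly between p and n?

Chaining upward from n reaches: h, m, r, s, g.
Chaining downward from p reaches: f, q, h, k.
Strictly between n and p are those in both lists: h — 1 element.

1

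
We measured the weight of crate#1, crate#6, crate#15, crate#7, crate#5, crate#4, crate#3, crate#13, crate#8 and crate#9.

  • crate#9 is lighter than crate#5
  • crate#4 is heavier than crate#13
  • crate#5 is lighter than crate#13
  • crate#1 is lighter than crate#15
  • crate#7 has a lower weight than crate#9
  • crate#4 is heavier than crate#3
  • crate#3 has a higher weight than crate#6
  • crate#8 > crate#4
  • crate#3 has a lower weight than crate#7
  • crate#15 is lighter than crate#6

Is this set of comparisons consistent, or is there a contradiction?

Every relation is compatible with crate#1 < crate#15 < crate#6 < crate#3 < crate#7 < crate#9 < crate#5 < crate#13 < crate#4 < crate#8; the set is consistent.

consistent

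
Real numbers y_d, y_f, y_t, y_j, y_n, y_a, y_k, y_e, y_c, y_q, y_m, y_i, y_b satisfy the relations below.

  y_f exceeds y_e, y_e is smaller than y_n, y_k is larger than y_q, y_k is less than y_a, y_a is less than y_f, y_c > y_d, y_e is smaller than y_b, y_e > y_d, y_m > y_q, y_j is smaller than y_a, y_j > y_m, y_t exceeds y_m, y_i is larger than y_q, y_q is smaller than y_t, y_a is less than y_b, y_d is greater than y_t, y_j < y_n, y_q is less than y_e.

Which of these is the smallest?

y_m is not least since y_q < y_m; y_t is not least since y_m < y_t; y_k is not least since y_q < y_k; y_j is not least since y_m < y_j; y_d is not least since y_t < y_d; y_i is not least since y_q < y_i; y_a is not least since y_k < y_a; y_e is not least since y_d < y_e; y_c is not least since y_d < y_c; y_f is not least since y_a < y_f; y_n is not least since y_j < y_n; y_b is not least since y_a < y_b.
Only y_q has nothing below it, so y_q is the smallest.

y_q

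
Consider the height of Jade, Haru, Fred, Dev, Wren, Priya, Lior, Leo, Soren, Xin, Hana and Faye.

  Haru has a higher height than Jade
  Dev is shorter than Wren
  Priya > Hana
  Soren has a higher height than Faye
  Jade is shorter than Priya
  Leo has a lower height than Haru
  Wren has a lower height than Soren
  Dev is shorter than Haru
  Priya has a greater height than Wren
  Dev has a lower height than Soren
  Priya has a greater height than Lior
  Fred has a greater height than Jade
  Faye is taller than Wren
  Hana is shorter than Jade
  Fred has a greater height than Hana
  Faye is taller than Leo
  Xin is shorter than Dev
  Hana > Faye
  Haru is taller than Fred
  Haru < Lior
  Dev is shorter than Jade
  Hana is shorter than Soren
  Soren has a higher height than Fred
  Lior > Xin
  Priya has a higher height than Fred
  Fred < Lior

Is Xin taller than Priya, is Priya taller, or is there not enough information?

Link the given pairs in sequence: Xin < Dev; Dev < Wren; Wren < Faye; Faye < Hana; Hana < Jade; Jade < Fred; Fred < Haru; Haru < Lior; Lior < Priya.
Together: Xin < Dev < Wren < Faye < Hana < Jade < Fred < Haru < Lior < Priya.
So Priya is taller.

Priya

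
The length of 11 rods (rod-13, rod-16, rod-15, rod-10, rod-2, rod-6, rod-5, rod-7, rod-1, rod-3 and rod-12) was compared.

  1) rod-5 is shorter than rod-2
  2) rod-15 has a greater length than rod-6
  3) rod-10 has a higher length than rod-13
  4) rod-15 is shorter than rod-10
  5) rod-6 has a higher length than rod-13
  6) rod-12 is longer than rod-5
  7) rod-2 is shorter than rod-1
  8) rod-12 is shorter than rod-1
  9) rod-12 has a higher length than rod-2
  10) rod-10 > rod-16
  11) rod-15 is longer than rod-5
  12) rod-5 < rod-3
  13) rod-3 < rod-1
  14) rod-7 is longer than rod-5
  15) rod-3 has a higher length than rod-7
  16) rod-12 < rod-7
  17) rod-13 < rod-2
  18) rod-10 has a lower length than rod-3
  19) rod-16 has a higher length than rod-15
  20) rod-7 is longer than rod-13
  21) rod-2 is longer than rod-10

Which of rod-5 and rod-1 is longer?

rod-1

Following the relations from rod-5: rod-5 < rod-15 < rod-16 < rod-10 < rod-2 < rod-12 < rod-7 < rod-3 < rod-1.
So rod-5 < rod-1; rod-1 is the longer of the two.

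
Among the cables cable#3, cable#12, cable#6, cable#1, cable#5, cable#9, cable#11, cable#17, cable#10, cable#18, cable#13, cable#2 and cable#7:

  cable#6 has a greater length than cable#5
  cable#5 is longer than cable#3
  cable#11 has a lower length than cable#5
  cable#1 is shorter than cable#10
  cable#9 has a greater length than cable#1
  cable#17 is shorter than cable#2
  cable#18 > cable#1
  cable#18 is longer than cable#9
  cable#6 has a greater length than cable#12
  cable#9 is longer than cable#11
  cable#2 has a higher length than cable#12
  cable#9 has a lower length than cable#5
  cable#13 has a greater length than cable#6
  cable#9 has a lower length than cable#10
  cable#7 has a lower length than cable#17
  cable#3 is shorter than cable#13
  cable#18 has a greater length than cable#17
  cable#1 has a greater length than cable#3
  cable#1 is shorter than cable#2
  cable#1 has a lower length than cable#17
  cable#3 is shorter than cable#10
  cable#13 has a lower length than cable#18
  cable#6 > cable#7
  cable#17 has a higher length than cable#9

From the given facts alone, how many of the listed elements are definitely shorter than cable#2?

From cable#2 the given relations immediately reach cable#12, cable#1, cable#17.
From those, cable#7, cable#3, cable#9 — 6 in total.
From those, cable#11 — 7 in total.
No other element is forced below cable#2 by the given relations, so the count is 7.

7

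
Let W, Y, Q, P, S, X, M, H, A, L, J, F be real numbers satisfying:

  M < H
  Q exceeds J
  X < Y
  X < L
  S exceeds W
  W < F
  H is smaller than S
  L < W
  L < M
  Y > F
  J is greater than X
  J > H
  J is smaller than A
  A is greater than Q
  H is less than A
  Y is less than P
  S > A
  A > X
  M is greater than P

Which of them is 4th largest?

J

The consecutive relations fix a unique order: X < L < W < F < Y < P < M < H < J < Q < A < S.
Counting 4 from the largest end gives J.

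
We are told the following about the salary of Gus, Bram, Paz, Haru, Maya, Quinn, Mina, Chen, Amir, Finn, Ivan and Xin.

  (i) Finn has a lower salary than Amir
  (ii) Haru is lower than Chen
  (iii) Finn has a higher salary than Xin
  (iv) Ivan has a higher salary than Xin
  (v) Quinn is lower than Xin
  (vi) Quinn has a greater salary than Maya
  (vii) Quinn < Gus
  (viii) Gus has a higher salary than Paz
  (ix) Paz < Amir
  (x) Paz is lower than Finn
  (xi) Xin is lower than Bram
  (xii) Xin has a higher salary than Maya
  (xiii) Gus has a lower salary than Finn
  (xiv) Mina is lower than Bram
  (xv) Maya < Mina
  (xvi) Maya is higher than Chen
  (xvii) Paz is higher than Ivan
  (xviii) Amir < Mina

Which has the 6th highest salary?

Chaining the given pairs: Haru < Chen < Maya < Quinn < Xin < Ivan < Paz < Gus < Finn < Amir < Mina < Bram.
The 6th largest is Paz.

Paz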